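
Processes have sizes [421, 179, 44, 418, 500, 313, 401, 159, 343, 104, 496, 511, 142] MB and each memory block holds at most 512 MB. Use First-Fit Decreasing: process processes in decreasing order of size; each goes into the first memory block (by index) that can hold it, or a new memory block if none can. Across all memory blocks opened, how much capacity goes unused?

Sorted descending: 511, 500, 496, 421, 418, 401, 343, 313, 179, 159, 142, 104, 44.
511 MB → memory block 1 (remaining 1 MB)
500 MB → memory block 2 (remaining 12 MB)
496 MB → memory block 3 (remaining 16 MB)
421 MB → memory block 4 (remaining 91 MB)
418 MB → memory block 5 (remaining 94 MB)
401 MB → memory block 6 (remaining 111 MB)
343 MB → memory block 7 (remaining 169 MB)
313 MB → memory block 8 (remaining 199 MB)
179 MB → memory block 8 (remaining 20 MB)
159 MB → memory block 7 (remaining 10 MB)
142 MB → memory block 9 (remaining 370 MB)
104 MB → memory block 6 (remaining 7 MB)
44 MB → memory block 4 (remaining 47 MB)
9 memory blocks × 512 MB = 4608 MB; used 4031 MB; unused 577 MB.

577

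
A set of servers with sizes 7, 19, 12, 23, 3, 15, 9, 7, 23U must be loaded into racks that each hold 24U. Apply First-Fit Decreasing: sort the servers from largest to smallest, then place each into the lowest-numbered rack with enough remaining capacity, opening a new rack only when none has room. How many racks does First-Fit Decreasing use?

Sorted descending: 23, 23, 19, 15, 12, 9, 7, 7, 3.
Put 23U in rack 1; 1U remain.
Put 23U in rack 2; 1U remain.
Put 19U in rack 3; 5U remain.
Put 15U in rack 4; 9U remain.
Put 12U in rack 5; 12U remain.
Put 9U in rack 4; 0U remain.
Put 7U in rack 5; 5U remain.
Put 7U in rack 6; 17U remain.
Put 3U in rack 3; 2U remain.

6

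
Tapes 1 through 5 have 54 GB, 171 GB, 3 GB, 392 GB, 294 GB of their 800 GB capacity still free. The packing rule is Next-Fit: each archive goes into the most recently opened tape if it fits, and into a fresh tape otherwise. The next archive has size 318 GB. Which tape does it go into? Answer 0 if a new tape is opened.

Next-Fit only looks at tape 5, which has 294 GB free.
318 GB does not fit, so a new tape is opened.

0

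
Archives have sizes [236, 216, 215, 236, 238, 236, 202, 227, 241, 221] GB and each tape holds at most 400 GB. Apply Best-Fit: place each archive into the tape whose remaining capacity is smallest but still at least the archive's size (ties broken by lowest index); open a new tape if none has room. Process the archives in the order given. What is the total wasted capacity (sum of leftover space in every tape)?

tape 1: place 236 GB, 164 GB left
tape 2: place 216 GB, 184 GB left
tape 3: place 215 GB, 185 GB left
tape 4: place 236 GB, 164 GB left
tape 5: place 238 GB, 162 GB left
tape 6: place 236 GB, 164 GB left
tape 7: place 202 GB, 198 GB left
tape 8: place 227 GB, 173 GB left
tape 9: place 241 GB, 159 GB left
tape 10: place 221 GB, 179 GB left
10 tapes × 400 GB = 4000 GB; used 2268 GB; unused 1732 GB.

1732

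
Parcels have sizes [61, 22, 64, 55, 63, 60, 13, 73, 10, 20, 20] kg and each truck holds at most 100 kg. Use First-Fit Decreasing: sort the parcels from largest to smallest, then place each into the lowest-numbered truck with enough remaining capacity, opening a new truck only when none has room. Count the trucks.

Sorted descending: 73, 64, 63, 61, 60, 55, 22, 20, 20, 13, 10.
Put 73 kg in truck 1; 27 kg remain.
Put 64 kg in truck 2; 36 kg remain.
Put 63 kg in truck 3; 37 kg remain.
Put 61 kg in truck 4; 39 kg remain.
Put 60 kg in truck 5; 40 kg remain.
Put 55 kg in truck 6; 45 kg remain.
Put 22 kg in truck 1; 5 kg remain.
Put 20 kg in truck 2; 16 kg remain.
Put 20 kg in truck 3; 17 kg remain.
Put 13 kg in truck 2; 3 kg remain.
Put 10 kg in truck 3; 7 kg remain.
Final trucks: [73,22] [64,20,13] [63,20,10] [61] [60] [55].

6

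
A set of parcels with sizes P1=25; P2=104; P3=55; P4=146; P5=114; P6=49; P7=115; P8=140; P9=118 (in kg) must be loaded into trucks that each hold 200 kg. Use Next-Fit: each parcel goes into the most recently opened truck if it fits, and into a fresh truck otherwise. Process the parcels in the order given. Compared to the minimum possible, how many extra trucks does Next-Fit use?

Next-Fit: [25,104,55] [146] [114,49] [115] [140] [118] → 6 trucks.
6 parcels exceed 100 kg (half the capacity), and no two of those can share a truck, so at least 6 trucks are needed.
So 6 is already optimal.

0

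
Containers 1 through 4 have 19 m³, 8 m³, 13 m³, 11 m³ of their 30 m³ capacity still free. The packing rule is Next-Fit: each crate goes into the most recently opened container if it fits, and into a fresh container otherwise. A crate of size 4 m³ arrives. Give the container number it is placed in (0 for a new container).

Next-Fit only looks at container 4, which has 11 m³ free.
4 m³ fits there.

4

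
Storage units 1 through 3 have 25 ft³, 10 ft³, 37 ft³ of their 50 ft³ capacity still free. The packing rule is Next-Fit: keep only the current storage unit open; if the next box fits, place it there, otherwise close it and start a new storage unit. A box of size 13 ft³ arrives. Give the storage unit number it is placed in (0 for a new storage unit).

3

Next-Fit only looks at storage unit 3, which has 37 ft³ free.
13 ft³ fits there.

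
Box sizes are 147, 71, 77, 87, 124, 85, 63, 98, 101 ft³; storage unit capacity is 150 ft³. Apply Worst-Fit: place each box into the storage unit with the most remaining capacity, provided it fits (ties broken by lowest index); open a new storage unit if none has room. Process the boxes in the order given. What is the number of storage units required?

Put 147 ft³ in storage unit 1; 3 ft³ remain.
Put 71 ft³ in storage unit 2; 79 ft³ remain.
Put 77 ft³ in storage unit 2; 2 ft³ remain.
Put 87 ft³ in storage unit 3; 63 ft³ remain.
Put 124 ft³ in storage unit 4; 26 ft³ remain.
Put 85 ft³ in storage unit 5; 65 ft³ remain.
Put 63 ft³ in storage unit 5; 2 ft³ remain.
Put 98 ft³ in storage unit 6; 52 ft³ remain.
Put 101 ft³ in storage unit 7; 49 ft³ remain.
Final storage units: [147] [71,77] [87] [124] [85,63] [98] [101].

7 storage units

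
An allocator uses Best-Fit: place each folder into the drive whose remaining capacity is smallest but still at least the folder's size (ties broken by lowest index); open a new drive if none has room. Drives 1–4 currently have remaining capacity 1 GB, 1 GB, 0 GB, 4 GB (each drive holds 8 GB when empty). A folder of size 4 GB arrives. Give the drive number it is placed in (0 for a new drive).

4

Drives with room: drive 4 (4 GB).
Tightest fit is drive 4 with 4 GB free.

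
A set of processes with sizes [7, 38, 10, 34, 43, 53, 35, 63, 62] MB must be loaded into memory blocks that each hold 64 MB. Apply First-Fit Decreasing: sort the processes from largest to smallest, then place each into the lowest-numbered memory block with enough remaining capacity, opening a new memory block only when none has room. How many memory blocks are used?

Sorted descending: 63, 62, 53, 43, 38, 35, 34, 10, 7.
memory block 1: place 63 MB, 1 MB left
memory block 2: place 62 MB, 2 MB left
memory block 3: place 53 MB, 11 MB left
memory block 4: place 43 MB, 21 MB left
memory block 5: place 38 MB, 26 MB left
memory block 6: place 35 MB, 29 MB left
memory block 7: place 34 MB, 30 MB left
memory block 3: place 10 MB, 1 MB left
memory block 4: place 7 MB, 14 MB left
Final memory blocks: [63] [62] [53,10] [43,7] [38] [35] [34].

7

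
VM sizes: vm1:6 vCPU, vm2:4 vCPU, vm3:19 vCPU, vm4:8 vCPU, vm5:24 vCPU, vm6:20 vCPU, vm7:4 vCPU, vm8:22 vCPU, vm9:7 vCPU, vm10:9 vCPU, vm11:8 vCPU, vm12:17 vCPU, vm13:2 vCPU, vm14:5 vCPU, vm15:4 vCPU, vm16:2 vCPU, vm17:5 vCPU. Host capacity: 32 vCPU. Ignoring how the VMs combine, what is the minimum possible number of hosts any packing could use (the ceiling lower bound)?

6

Total size = 6 + 4 + 19 + 8 + 24 + 20 + 4 + 22 + 7 + 9 + 8 + 17 + 2 + 5 + 4 + 2 + 5 = 166 vCPU.
⌈166 / 32⌉ = 6.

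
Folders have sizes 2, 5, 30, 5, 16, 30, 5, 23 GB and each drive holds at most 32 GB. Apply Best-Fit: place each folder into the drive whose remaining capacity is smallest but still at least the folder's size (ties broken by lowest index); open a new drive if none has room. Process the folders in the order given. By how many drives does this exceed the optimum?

0

Best-Fit: [2,5,5,16] [30] [30] [5,23] → 4 drives.
Total size 116 GB; any packing needs at least ⌈116/32⌉ = 4 drives.
So 4 is already optimal.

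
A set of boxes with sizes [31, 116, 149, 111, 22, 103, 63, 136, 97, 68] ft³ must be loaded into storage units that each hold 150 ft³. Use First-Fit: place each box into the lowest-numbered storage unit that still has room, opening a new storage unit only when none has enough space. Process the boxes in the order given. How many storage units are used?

storage unit 1: place 31 ft³, 119 ft³ left
storage unit 1: place 116 ft³, 3 ft³ left
storage unit 2: place 149 ft³, 1 ft³ left
storage unit 3: place 111 ft³, 39 ft³ left
storage unit 3: place 22 ft³, 17 ft³ left
storage unit 4: place 103 ft³, 47 ft³ left
storage unit 5: place 63 ft³, 87 ft³ left
storage unit 6: place 136 ft³, 14 ft³ left
storage unit 7: place 97 ft³, 53 ft³ left
storage unit 5: place 68 ft³, 19 ft³ left

7 storage units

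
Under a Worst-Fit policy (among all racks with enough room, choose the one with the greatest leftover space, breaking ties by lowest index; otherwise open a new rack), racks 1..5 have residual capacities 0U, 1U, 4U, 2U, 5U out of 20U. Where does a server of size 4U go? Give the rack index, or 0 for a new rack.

Racks with room: rack 3 (4U), rack 5 (5U).
Most room is rack 5 with 5U free.

5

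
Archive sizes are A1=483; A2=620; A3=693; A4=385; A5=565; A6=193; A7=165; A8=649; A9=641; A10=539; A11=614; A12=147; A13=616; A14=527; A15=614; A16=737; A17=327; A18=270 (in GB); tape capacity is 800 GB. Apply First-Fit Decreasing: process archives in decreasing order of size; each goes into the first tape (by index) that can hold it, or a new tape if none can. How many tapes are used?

13

Sorted descending: 737, 693, 649, 641, 620, 616, 614, 614, 565, 539, 527, 483, 385, 327, 270, 193, 165, 147.
737 GB → tape 1 (remaining 63 GB)
693 GB → tape 2 (remaining 107 GB)
649 GB → tape 3 (remaining 151 GB)
641 GB → tape 4 (remaining 159 GB)
620 GB → tape 5 (remaining 180 GB)
616 GB → tape 6 (remaining 184 GB)
614 GB → tape 7 (remaining 186 GB)
614 GB → tape 8 (remaining 186 GB)
565 GB → tape 9 (remaining 235 GB)
539 GB → tape 10 (remaining 261 GB)
527 GB → tape 11 (remaining 273 GB)
483 GB → tape 12 (remaining 317 GB)
385 GB → tape 13 (remaining 415 GB)
327 GB → tape 13 (remaining 88 GB)
270 GB → tape 11 (remaining 3 GB)
193 GB → tape 9 (remaining 42 GB)
165 GB → tape 5 (remaining 15 GB)
147 GB → tape 3 (remaining 4 GB)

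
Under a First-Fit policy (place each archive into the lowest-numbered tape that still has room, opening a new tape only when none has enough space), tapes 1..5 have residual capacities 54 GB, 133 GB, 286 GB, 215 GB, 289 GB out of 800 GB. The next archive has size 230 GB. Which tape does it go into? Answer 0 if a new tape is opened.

3

Tapes with room: tape 3 (286 GB), tape 5 (289 GB).
The first with room is tape 3.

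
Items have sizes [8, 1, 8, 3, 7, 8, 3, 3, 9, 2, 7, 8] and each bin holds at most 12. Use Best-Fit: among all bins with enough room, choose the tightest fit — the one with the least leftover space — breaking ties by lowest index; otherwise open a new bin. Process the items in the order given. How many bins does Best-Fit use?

7

bin 1: place 8, 4 left
bin 1: place 1, 3 left
bin 2: place 8, 4 left
bin 1: place 3, 0 left
bin 3: place 7, 5 left
bin 4: place 8, 4 left
bin 2: place 3, 1 left
bin 4: place 3, 1 left
bin 5: place 9, 3 left
bin 5: place 2, 1 left
bin 6: place 7, 5 left
bin 7: place 8, 4 left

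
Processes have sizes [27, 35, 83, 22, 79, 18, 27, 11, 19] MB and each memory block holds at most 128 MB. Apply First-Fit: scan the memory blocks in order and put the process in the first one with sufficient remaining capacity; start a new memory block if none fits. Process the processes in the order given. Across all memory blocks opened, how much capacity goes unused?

63

Put 27 MB in memory block 1; 101 MB remain.
Put 35 MB in memory block 1; 66 MB remain.
Put 83 MB in memory block 2; 45 MB remain.
Put 22 MB in memory block 1; 44 MB remain.
Put 79 MB in memory block 3; 49 MB remain.
Put 18 MB in memory block 1; 26 MB remain.
Put 27 MB in memory block 2; 18 MB remain.
Put 11 MB in memory block 1; 15 MB remain.
Put 19 MB in memory block 3; 30 MB remain.
3 memory blocks × 128 MB = 384 MB; used 321 MB; unused 63 MB.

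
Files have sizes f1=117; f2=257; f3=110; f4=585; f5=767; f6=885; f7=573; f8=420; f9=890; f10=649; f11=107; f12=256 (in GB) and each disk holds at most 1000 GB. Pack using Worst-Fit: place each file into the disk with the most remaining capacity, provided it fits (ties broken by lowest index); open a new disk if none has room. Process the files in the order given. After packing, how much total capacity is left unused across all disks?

1384

f1 (117 GB) → disk 1 (remaining 883 GB)
f2 (257 GB) → disk 1 (remaining 626 GB)
f3 (110 GB) → disk 1 (remaining 516 GB)
f4 (585 GB) → disk 2 (remaining 415 GB)
f5 (767 GB) → disk 3 (remaining 233 GB)
f6 (885 GB) → disk 4 (remaining 115 GB)
f7 (573 GB) → disk 5 (remaining 427 GB)
f8 (420 GB) → disk 1 (remaining 96 GB)
f9 (890 GB) → disk 6 (remaining 110 GB)
f10 (649 GB) → disk 7 (remaining 351 GB)
f11 (107 GB) → disk 5 (remaining 320 GB)
f12 (256 GB) → disk 2 (remaining 159 GB)
7 disks × 1000 GB = 7000 GB; used 5616 GB; unused 1384 GB.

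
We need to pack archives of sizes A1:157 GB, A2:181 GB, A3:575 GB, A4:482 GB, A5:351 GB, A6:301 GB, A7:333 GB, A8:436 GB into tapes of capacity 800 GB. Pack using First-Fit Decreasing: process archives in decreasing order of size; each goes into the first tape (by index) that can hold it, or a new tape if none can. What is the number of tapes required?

4

Sorted descending: 575, 482, 436, 351, 333, 301, 181, 157.
575 GB → tape 1 (remaining 225 GB)
482 GB → tape 2 (remaining 318 GB)
436 GB → tape 3 (remaining 364 GB)
351 GB → tape 3 (remaining 13 GB)
333 GB → tape 4 (remaining 467 GB)
301 GB → tape 2 (remaining 17 GB)
181 GB → tape 1 (remaining 44 GB)
157 GB → tape 4 (remaining 310 GB)
Final tapes: [575,181] [482,301] [436,351] [333,157].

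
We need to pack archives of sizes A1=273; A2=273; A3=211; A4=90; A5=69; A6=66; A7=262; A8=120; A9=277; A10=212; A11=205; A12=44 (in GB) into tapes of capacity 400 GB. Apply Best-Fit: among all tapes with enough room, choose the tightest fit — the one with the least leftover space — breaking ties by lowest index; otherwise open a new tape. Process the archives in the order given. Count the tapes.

A1 (273 GB) → tape 1 (remaining 127 GB)
A2 (273 GB) → tape 2 (remaining 127 GB)
A3 (211 GB) → tape 3 (remaining 189 GB)
A4 (90 GB) → tape 1 (remaining 37 GB)
A5 (69 GB) → tape 2 (remaining 58 GB)
A6 (66 GB) → tape 3 (remaining 123 GB)
A7 (262 GB) → tape 4 (remaining 138 GB)
A8 (120 GB) → tape 3 (remaining 3 GB)
A9 (277 GB) → tape 5 (remaining 123 GB)
A10 (212 GB) → tape 6 (remaining 188 GB)
A11 (205 GB) → tape 7 (remaining 195 GB)
A12 (44 GB) → tape 2 (remaining 14 GB)
Final tapes: [273,90] [273,69,44] [211,66,120] [262] [277] [212] [205].

7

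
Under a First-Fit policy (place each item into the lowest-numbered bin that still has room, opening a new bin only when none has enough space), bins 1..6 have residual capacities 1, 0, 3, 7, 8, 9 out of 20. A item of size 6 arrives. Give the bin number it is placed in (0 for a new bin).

4

Bins with room: bin 4 (7), bin 5 (8), bin 6 (9).
The first with room is bin 4.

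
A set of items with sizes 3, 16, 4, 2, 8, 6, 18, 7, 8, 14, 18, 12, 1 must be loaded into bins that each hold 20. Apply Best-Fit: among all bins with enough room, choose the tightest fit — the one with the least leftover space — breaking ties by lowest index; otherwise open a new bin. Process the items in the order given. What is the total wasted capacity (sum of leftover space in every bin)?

23

bin 1: place 3, 17 left
bin 1: place 16, 1 left
bin 2: place 4, 16 left
bin 2: place 2, 14 left
bin 2: place 8, 6 left
bin 2: place 6, 0 left
bin 3: place 18, 2 left
bin 4: place 7, 13 left
bin 4: place 8, 5 left
bin 5: place 14, 6 left
bin 6: place 18, 2 left
bin 7: place 12, 8 left
bin 1: place 1, 0 left
7 bins × 20 = 140; used 117; unused 23.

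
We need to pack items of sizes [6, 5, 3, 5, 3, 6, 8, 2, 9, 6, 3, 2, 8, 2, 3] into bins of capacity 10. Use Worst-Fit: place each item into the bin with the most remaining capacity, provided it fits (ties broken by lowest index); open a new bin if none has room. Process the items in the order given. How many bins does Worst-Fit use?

bin 1: place 6, 4 left
bin 2: place 5, 5 left
bin 2: place 3, 2 left
bin 3: place 5, 5 left
bin 3: place 3, 2 left
bin 4: place 6, 4 left
bin 5: place 8, 2 left
bin 1: place 2, 2 left
bin 6: place 9, 1 left
bin 7: place 6, 4 left
bin 4: place 3, 1 left
bin 7: place 2, 2 left
bin 8: place 8, 2 left
bin 1: place 2, 0 left
bin 9: place 3, 7 left
Final bins: [6,2,2] [5,3] [5,3] [6,3] [8] [9] [6,2] [8] [3].

9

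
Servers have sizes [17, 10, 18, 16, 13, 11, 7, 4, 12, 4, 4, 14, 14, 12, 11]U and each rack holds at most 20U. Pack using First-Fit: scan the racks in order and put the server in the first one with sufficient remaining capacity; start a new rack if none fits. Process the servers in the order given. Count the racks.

11 racks

rack 1: place 17U, 3U left
rack 2: place 10U, 10U left
rack 3: place 18U, 2U left
rack 4: place 16U, 4U left
rack 5: place 13U, 7U left
rack 6: place 11U, 9U left
rack 2: place 7U, 3U left
rack 4: place 4U, 0U left
rack 7: place 12U, 8U left
rack 5: place 4U, 3U left
rack 6: place 4U, 5U left
rack 8: place 14U, 6U left
rack 9: place 14U, 6U left
rack 10: place 12U, 8U left
rack 11: place 11U, 9U left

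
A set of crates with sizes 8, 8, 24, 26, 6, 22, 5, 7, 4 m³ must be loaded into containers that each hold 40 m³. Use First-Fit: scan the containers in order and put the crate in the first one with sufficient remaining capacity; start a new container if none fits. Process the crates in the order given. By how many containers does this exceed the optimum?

0

First-Fit: [8,8,24] [26,6,5] [22,7,4] → 3 containers.
Total size 110 m³; any packing needs at least ⌈110/40⌉ = 3 containers.
So 3 is already optimal.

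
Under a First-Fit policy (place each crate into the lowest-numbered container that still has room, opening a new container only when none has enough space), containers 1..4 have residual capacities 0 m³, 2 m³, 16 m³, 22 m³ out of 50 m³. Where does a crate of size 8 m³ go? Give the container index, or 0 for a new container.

3

Containers with room: container 3 (16 m³), container 4 (22 m³).
The first with room is container 3.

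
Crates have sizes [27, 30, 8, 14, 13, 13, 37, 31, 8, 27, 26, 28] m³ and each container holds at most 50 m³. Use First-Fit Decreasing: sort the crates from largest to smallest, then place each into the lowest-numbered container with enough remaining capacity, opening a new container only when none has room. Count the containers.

7 containers

Sorted descending: 37, 31, 30, 28, 27, 27, 26, 14, 13, 13, 8, 8.
Put 37 m³ in container 1; 13 m³ remain.
Put 31 m³ in container 2; 19 m³ remain.
Put 30 m³ in container 3; 20 m³ remain.
Put 28 m³ in container 4; 22 m³ remain.
Put 27 m³ in container 5; 23 m³ remain.
Put 27 m³ in container 6; 23 m³ remain.
Put 26 m³ in container 7; 24 m³ remain.
Put 14 m³ in container 2; 5 m³ remain.
Put 13 m³ in container 1; 0 m³ remain.
Put 13 m³ in container 3; 7 m³ remain.
Put 8 m³ in container 4; 14 m³ remain.
Put 8 m³ in container 4; 6 m³ remain.
Final containers: [37,13] [31,14] [30,13] [28,8,8] [27] [27] [26].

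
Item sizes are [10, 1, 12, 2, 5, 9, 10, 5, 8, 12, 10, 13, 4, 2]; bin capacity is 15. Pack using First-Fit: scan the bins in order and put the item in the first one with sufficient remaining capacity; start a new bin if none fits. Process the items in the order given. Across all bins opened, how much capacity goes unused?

bin 1: place 10, 5 left
bin 1: place 1, 4 left
bin 2: place 12, 3 left
bin 1: place 2, 2 left
bin 3: place 5, 10 left
bin 3: place 9, 1 left
bin 4: place 10, 5 left
bin 4: place 5, 0 left
bin 5: place 8, 7 left
bin 6: place 12, 3 left
bin 7: place 10, 5 left
bin 8: place 13, 2 left
bin 5: place 4, 3 left
bin 1: place 2, 0 left
8 bins × 15 = 120; used 103; unused 17.

17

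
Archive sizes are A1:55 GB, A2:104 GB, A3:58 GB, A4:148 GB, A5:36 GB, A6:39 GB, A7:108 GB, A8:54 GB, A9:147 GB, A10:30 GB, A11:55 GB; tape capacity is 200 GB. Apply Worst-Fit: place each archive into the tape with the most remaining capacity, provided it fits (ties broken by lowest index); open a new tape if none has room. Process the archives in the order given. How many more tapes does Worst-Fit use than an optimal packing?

Worst-Fit: [55,104] [58,36,39,30] [148] [108,54] [147] [55] → 6 tapes.
Total size 834 GB; any packing needs at least ⌈834/200⌉ = 5 tapes.
An optimal packing achieves that bound: [148,39] [147,36] [108,58,30] [104,55] [55,54] → 5 tapes.
Excess: 6 − 5 = 1.

1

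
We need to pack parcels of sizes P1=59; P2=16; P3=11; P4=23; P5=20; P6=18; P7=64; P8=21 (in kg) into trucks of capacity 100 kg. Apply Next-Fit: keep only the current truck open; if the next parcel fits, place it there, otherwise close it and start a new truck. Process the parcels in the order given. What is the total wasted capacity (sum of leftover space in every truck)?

68

P1 (59 kg) → truck 1 (remaining 41 kg)
P2 (16 kg) → truck 1 (remaining 25 kg)
P3 (11 kg) → truck 1 (remaining 14 kg)
P4 (23 kg) → truck 2 (remaining 77 kg)
P5 (20 kg) → truck 2 (remaining 57 kg)
P6 (18 kg) → truck 2 (remaining 39 kg)
P7 (64 kg) → truck 3 (remaining 36 kg)
P8 (21 kg) → truck 3 (remaining 15 kg)
3 trucks × 100 kg = 300 kg; used 232 kg; unused 68 kg.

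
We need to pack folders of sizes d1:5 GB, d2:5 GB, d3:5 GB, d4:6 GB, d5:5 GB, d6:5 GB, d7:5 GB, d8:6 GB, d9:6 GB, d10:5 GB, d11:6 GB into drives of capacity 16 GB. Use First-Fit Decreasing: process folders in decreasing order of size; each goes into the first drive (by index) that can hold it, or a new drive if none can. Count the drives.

Sorted descending: 6, 6, 6, 6, 5, 5, 5, 5, 5, 5, 5.
drive 1: place 6 GB, 10 GB left
drive 1: place 6 GB, 4 GB left
drive 2: place 6 GB, 10 GB left
drive 2: place 6 GB, 4 GB left
drive 3: place 5 GB, 11 GB left
drive 3: place 5 GB, 6 GB left
drive 3: place 5 GB, 1 GB left
drive 4: place 5 GB, 11 GB left
drive 4: place 5 GB, 6 GB left
drive 4: place 5 GB, 1 GB left
drive 5: place 5 GB, 11 GB left
Final drives: [6,6] [6,6] [5,5,5] [5,5,5] [5].

5 drives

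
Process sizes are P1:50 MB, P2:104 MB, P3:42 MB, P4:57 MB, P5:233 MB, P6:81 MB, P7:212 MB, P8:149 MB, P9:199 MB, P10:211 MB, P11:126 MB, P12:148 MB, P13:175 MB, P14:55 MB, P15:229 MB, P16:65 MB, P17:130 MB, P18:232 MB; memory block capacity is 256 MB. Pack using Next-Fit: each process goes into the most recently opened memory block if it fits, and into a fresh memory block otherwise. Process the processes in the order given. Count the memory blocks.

memory block 1: place P1 (50 MB), 206 MB left
memory block 1: place P2 (104 MB), 102 MB left
memory block 1: place P3 (42 MB), 60 MB left
memory block 1: place P4 (57 MB), 3 MB left
memory block 2: place P5 (233 MB), 23 MB left
memory block 3: place P6 (81 MB), 175 MB left
memory block 4: place P7 (212 MB), 44 MB left
memory block 5: place P8 (149 MB), 107 MB left
memory block 6: place P9 (199 MB), 57 MB left
memory block 7: place P10 (211 MB), 45 MB left
memory block 8: place P11 (126 MB), 130 MB left
memory block 9: place P12 (148 MB), 108 MB left
memory block 10: place P13 (175 MB), 81 MB left
memory block 10: place P14 (55 MB), 26 MB left
memory block 11: place P15 (229 MB), 27 MB left
memory block 12: place P16 (65 MB), 191 MB left
memory block 12: place P17 (130 MB), 61 MB left
memory block 13: place P18 (232 MB), 24 MB left
Final memory blocks: [50,104,42,57] [233] [81] [212] [149] [199] [211] [126] [148] [175,55] [229] [65,130] [232].

13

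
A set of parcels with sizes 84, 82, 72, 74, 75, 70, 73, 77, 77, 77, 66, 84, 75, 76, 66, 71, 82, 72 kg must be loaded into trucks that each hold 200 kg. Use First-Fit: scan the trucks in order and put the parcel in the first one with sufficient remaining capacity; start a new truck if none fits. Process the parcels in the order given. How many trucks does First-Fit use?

84 kg → truck 1 (remaining 116 kg)
82 kg → truck 1 (remaining 34 kg)
72 kg → truck 2 (remaining 128 kg)
74 kg → truck 2 (remaining 54 kg)
75 kg → truck 3 (remaining 125 kg)
70 kg → truck 3 (remaining 55 kg)
73 kg → truck 4 (remaining 127 kg)
77 kg → truck 4 (remaining 50 kg)
77 kg → truck 5 (remaining 123 kg)
77 kg → truck 5 (remaining 46 kg)
66 kg → truck 6 (remaining 134 kg)
84 kg → truck 6 (remaining 50 kg)
75 kg → truck 7 (remaining 125 kg)
76 kg → truck 7 (remaining 49 kg)
66 kg → truck 8 (remaining 134 kg)
71 kg → truck 8 (remaining 63 kg)
82 kg → truck 9 (remaining 118 kg)
72 kg → truck 9 (remaining 46 kg)
Final trucks: [84,82] [72,74] [75,70] [73,77] [77,77] [66,84] [75,76] [66,71] [82,72].

9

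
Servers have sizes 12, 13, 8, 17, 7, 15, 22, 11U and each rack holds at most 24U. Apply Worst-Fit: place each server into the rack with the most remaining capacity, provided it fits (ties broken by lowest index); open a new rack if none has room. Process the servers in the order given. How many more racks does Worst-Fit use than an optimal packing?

Worst-Fit: [12,8] [13,7] [17] [15] [22] [11] → 6 racks.
Total size 105U; any packing needs at least ⌈105/24⌉ = 5 racks.
An optimal packing achieves that bound: [22] [17,7] [15,8] [13,11] [12] → 5 racks.
Excess: 6 − 5 = 1.

1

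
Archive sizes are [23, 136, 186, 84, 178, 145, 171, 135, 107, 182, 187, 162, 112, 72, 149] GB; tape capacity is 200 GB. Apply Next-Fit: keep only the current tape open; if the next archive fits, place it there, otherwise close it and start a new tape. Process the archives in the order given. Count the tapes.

tape 1: place 23 GB, 177 GB left
tape 1: place 136 GB, 41 GB left
tape 2: place 186 GB, 14 GB left
tape 3: place 84 GB, 116 GB left
tape 4: place 178 GB, 22 GB left
tape 5: place 145 GB, 55 GB left
tape 6: place 171 GB, 29 GB left
tape 7: place 135 GB, 65 GB left
tape 8: place 107 GB, 93 GB left
tape 9: place 182 GB, 18 GB left
tape 10: place 187 GB, 13 GB left
tape 11: place 162 GB, 38 GB left
tape 12: place 112 GB, 88 GB left
tape 12: place 72 GB, 16 GB left
tape 13: place 149 GB, 51 GB left
Final tapes: [23,136] [186] [84] [178] [145] [171] [135] [107] [182] [187] [162] [112,72] [149].

13 tapes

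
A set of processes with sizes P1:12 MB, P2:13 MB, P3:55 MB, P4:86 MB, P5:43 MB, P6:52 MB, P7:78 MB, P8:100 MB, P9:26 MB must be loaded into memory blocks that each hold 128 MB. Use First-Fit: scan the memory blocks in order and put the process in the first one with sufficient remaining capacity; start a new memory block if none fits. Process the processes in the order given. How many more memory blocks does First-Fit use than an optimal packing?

1

First-Fit: [12,13,55,43] [86,26] [52] [78] [100] → 5 memory blocks.
Total size 465 MB; any packing needs at least ⌈465/128⌉ = 4 memory blocks.
An optimal packing achieves that bound: [100,26] [86,13,12] [78,43] [55,52] → 4 memory blocks.
Excess: 5 − 4 = 1.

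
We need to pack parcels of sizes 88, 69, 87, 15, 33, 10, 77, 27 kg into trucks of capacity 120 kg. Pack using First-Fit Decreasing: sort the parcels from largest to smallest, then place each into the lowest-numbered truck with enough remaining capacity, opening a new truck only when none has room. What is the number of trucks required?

Sorted descending: 88, 87, 77, 69, 33, 27, 15, 10.
88 kg → truck 1 (remaining 32 kg)
87 kg → truck 2 (remaining 33 kg)
77 kg → truck 3 (remaining 43 kg)
69 kg → truck 4 (remaining 51 kg)
33 kg → truck 2 (remaining 0 kg)
27 kg → truck 1 (remaining 5 kg)
15 kg → truck 3 (remaining 28 kg)
10 kg → truck 3 (remaining 18 kg)

4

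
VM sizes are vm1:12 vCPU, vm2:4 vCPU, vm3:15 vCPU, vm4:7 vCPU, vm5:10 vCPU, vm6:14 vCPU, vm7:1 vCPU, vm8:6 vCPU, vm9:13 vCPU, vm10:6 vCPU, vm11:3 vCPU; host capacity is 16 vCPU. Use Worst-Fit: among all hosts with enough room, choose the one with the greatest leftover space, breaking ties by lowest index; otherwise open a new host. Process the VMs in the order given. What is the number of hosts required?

6

vm1 (12 vCPU) → host 1 (remaining 4 vCPU)
vm2 (4 vCPU) → host 1 (remaining 0 vCPU)
vm3 (15 vCPU) → host 2 (remaining 1 vCPU)
vm4 (7 vCPU) → host 3 (remaining 9 vCPU)
vm5 (10 vCPU) → host 4 (remaining 6 vCPU)
vm6 (14 vCPU) → host 5 (remaining 2 vCPU)
vm7 (1 vCPU) → host 3 (remaining 8 vCPU)
vm8 (6 vCPU) → host 3 (remaining 2 vCPU)
vm9 (13 vCPU) → host 6 (remaining 3 vCPU)
vm10 (6 vCPU) → host 4 (remaining 0 vCPU)
vm11 (3 vCPU) → host 6 (remaining 0 vCPU)
Final hosts: [12,4] [15] [7,1,6] [10,6] [14] [13,3].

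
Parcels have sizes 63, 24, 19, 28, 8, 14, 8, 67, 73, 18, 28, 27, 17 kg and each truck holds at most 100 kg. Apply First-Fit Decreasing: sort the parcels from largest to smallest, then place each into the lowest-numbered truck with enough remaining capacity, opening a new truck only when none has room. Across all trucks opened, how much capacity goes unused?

Sorted descending: 73, 67, 63, 28, 28, 27, 24, 19, 18, 17, 14, 8, 8.
Put 73 kg in truck 1; 27 kg remain.
Put 67 kg in truck 2; 33 kg remain.
Put 63 kg in truck 3; 37 kg remain.
Put 28 kg in truck 2; 5 kg remain.
Put 28 kg in truck 3; 9 kg remain.
Put 27 kg in truck 1; 0 kg remain.
Put 24 kg in truck 4; 76 kg remain.
Put 19 kg in truck 4; 57 kg remain.
Put 18 kg in truck 4; 39 kg remain.
Put 17 kg in truck 4; 22 kg remain.
Put 14 kg in truck 4; 8 kg remain.
Put 8 kg in truck 3; 1 kg remain.
Put 8 kg in truck 4; 0 kg remain.
4 trucks × 100 kg = 400 kg; used 394 kg; unused 6 kg.

6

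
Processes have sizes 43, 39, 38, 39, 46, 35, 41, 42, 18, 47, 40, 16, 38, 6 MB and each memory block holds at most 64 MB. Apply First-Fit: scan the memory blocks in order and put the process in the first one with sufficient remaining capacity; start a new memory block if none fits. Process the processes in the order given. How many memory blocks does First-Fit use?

11 memory blocks

memory block 1: place 43 MB, 21 MB left
memory block 2: place 39 MB, 25 MB left
memory block 3: place 38 MB, 26 MB left
memory block 4: place 39 MB, 25 MB left
memory block 5: place 46 MB, 18 MB left
memory block 6: place 35 MB, 29 MB left
memory block 7: place 41 MB, 23 MB left
memory block 8: place 42 MB, 22 MB left
memory block 1: place 18 MB, 3 MB left
memory block 9: place 47 MB, 17 MB left
memory block 10: place 40 MB, 24 MB left
memory block 2: place 16 MB, 9 MB left
memory block 11: place 38 MB, 26 MB left
memory block 2: place 6 MB, 3 MB left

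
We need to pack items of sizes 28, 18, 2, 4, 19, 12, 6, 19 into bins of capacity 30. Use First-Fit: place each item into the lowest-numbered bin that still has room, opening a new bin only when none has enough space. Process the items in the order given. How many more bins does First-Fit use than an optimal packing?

1

First-Fit: [28,2] [18,4,6] [19] [12] [19] → 5 bins.
Total size 108; any packing needs at least ⌈108/30⌉ = 4 bins.
An optimal packing achieves that bound: [28,2] [19,6,4] [19] [18,12] → 4 bins.
Excess: 5 − 4 = 1.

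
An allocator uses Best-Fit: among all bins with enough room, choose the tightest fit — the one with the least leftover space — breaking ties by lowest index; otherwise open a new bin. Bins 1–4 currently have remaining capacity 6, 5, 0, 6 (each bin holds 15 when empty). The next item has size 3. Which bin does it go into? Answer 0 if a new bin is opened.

2

Bins with room: bin 1 (6), bin 2 (5), bin 4 (6).
Tightest fit is bin 2 with 5 free.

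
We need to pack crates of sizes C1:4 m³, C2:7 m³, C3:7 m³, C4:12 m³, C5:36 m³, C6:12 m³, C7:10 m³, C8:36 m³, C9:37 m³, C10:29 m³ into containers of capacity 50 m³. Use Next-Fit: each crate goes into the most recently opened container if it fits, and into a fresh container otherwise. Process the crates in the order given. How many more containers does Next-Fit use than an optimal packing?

Next-Fit: [4,7,7,12] [36,12] [10,36] [37] [29] → 5 containers.
Total size 190 m³; any packing needs at least ⌈190/50⌉ = 4 containers.
An optimal packing achieves that bound: [37,12] [36,12] [36,10,4] [29,7,7] → 4 containers.
Excess: 5 − 4 = 1.

1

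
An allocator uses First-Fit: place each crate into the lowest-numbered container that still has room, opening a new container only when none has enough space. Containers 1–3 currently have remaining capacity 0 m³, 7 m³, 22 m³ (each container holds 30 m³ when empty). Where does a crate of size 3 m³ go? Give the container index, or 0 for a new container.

Containers with room: container 2 (7 m³), container 3 (22 m³).
The first with room is container 2.

2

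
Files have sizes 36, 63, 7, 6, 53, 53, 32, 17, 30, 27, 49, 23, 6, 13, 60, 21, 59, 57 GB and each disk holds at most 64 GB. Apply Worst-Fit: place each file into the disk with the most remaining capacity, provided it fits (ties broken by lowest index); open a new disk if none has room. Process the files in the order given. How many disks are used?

Put 36 GB in disk 1; 28 GB remain.
Put 63 GB in disk 2; 1 GB remain.
Put 7 GB in disk 1; 21 GB remain.
Put 6 GB in disk 1; 15 GB remain.
Put 53 GB in disk 3; 11 GB remain.
Put 53 GB in disk 4; 11 GB remain.
Put 32 GB in disk 5; 32 GB remain.
Put 17 GB in disk 5; 15 GB remain.
Put 30 GB in disk 6; 34 GB remain.
Put 27 GB in disk 6; 7 GB remain.
Put 49 GB in disk 7; 15 GB remain.
Put 23 GB in disk 8; 41 GB remain.
Put 6 GB in disk 8; 35 GB remain.
Put 13 GB in disk 8; 22 GB remain.
Put 60 GB in disk 9; 4 GB remain.
Put 21 GB in disk 8; 1 GB remain.
Put 59 GB in disk 10; 5 GB remain.
Put 57 GB in disk 11; 7 GB remain.
Final disks: [36,7,6] [63] [53] [53] [32,17] [30,27] [49] [23,6,13,21] [60] [59] [57].

11 disks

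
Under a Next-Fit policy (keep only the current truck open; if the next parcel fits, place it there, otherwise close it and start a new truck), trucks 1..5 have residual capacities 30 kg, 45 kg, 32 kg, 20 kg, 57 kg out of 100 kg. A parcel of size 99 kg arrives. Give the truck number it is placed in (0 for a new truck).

Next-Fit only looks at truck 5, which has 57 kg free.
99 kg does not fit, so a new truck is opened.

0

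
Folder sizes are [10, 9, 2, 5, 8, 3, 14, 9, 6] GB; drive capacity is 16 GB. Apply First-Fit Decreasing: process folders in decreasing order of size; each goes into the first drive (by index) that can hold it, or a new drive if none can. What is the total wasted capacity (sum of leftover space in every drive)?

14

Sorted descending: 14, 10, 9, 9, 8, 6, 5, 3, 2.
14 GB → drive 1 (remaining 2 GB)
10 GB → drive 2 (remaining 6 GB)
9 GB → drive 3 (remaining 7 GB)
9 GB → drive 4 (remaining 7 GB)
8 GB → drive 5 (remaining 8 GB)
6 GB → drive 2 (remaining 0 GB)
5 GB → drive 3 (remaining 2 GB)
3 GB → drive 4 (remaining 4 GB)
2 GB → drive 1 (remaining 0 GB)
5 drives × 16 GB = 80 GB; used 66 GB; unused 14 GB.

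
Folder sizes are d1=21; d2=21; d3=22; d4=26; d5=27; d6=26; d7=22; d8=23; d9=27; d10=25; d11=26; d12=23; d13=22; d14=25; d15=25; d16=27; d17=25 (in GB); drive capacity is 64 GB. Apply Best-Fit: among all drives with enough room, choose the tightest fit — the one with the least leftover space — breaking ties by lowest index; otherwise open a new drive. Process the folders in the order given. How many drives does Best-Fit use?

8

d1 (21 GB) → drive 1 (remaining 43 GB)
d2 (21 GB) → drive 1 (remaining 22 GB)
d3 (22 GB) → drive 1 (remaining 0 GB)
d4 (26 GB) → drive 2 (remaining 38 GB)
d5 (27 GB) → drive 2 (remaining 11 GB)
d6 (26 GB) → drive 3 (remaining 38 GB)
d7 (22 GB) → drive 3 (remaining 16 GB)
d8 (23 GB) → drive 4 (remaining 41 GB)
d9 (27 GB) → drive 4 (remaining 14 GB)
d10 (25 GB) → drive 5 (remaining 39 GB)
d11 (26 GB) → drive 5 (remaining 13 GB)
d12 (23 GB) → drive 6 (remaining 41 GB)
d13 (22 GB) → drive 6 (remaining 19 GB)
d14 (25 GB) → drive 7 (remaining 39 GB)
d15 (25 GB) → drive 7 (remaining 14 GB)
d16 (27 GB) → drive 8 (remaining 37 GB)
d17 (25 GB) → drive 8 (remaining 12 GB)
Final drives: [21,21,22] [26,27] [26,22] [23,27] [25,26] [23,22] [25,25] [27,25].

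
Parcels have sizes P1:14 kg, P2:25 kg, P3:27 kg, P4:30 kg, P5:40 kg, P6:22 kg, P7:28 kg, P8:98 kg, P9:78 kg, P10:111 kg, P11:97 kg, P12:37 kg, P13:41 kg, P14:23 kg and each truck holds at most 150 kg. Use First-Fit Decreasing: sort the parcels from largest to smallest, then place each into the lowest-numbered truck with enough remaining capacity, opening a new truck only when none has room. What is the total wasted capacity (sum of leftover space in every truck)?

79

Sorted descending: 111, 98, 97, 78, 41, 40, 37, 30, 28, 27, 25, 23, 22, 14.
111 kg → truck 1 (remaining 39 kg)
98 kg → truck 2 (remaining 52 kg)
97 kg → truck 3 (remaining 53 kg)
78 kg → truck 4 (remaining 72 kg)
41 kg → truck 2 (remaining 11 kg)
40 kg → truck 3 (remaining 13 kg)
37 kg → truck 1 (remaining 2 kg)
30 kg → truck 4 (remaining 42 kg)
28 kg → truck 4 (remaining 14 kg)
27 kg → truck 5 (remaining 123 kg)
25 kg → truck 5 (remaining 98 kg)
23 kg → truck 5 (remaining 75 kg)
22 kg → truck 5 (remaining 53 kg)
14 kg → truck 4 (remaining 0 kg)
5 trucks × 150 kg = 750 kg; used 671 kg; unused 79 kg.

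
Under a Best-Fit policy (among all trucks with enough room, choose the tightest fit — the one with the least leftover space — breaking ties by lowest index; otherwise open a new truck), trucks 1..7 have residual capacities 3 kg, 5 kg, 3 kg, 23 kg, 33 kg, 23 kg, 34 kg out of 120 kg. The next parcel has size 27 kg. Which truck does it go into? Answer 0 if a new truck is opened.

Trucks with room: truck 5 (33 kg), truck 7 (34 kg).
Tightest fit is truck 5 with 33 kg free.

5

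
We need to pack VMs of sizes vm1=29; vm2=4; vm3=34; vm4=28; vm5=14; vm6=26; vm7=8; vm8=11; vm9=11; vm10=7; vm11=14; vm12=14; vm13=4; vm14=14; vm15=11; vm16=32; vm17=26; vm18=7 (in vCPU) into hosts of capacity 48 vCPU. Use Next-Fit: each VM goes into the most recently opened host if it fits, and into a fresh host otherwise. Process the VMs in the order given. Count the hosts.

host 1: place vm1 (29 vCPU), 19 vCPU left
host 1: place vm2 (4 vCPU), 15 vCPU left
host 2: place vm3 (34 vCPU), 14 vCPU left
host 3: place vm4 (28 vCPU), 20 vCPU left
host 3: place vm5 (14 vCPU), 6 vCPU left
host 4: place vm6 (26 vCPU), 22 vCPU left
host 4: place vm7 (8 vCPU), 14 vCPU left
host 4: place vm8 (11 vCPU), 3 vCPU left
host 5: place vm9 (11 vCPU), 37 vCPU left
host 5: place vm10 (7 vCPU), 30 vCPU left
host 5: place vm11 (14 vCPU), 16 vCPU left
host 5: place vm12 (14 vCPU), 2 vCPU left
host 6: place vm13 (4 vCPU), 44 vCPU left
host 6: place vm14 (14 vCPU), 30 vCPU left
host 6: place vm15 (11 vCPU), 19 vCPU left
host 7: place vm16 (32 vCPU), 16 vCPU left
host 8: place vm17 (26 vCPU), 22 vCPU left
host 8: place vm18 (7 vCPU), 15 vCPU left
Final hosts: [29,4] [34] [28,14] [26,8,11] [11,7,14,14] [4,14,11] [32] [26,7].

8 hosts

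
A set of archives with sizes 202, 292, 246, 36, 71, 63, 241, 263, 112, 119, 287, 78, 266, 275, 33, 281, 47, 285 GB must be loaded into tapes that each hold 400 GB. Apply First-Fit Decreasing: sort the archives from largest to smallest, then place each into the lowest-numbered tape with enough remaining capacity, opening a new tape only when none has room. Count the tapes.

10 tapes

Sorted descending: 292, 287, 285, 281, 275, 266, 263, 246, 241, 202, 119, 112, 78, 71, 63, 47, 36, 33.
292 GB → tape 1 (remaining 108 GB)
287 GB → tape 2 (remaining 113 GB)
285 GB → tape 3 (remaining 115 GB)
281 GB → tape 4 (remaining 119 GB)
275 GB → tape 5 (remaining 125 GB)
266 GB → tape 6 (remaining 134 GB)
263 GB → tape 7 (remaining 137 GB)
246 GB → tape 8 (remaining 154 GB)
241 GB → tape 9 (remaining 159 GB)
202 GB → tape 10 (remaining 198 GB)
119 GB → tape 4 (remaining 0 GB)
112 GB → tape 2 (remaining 1 GB)
78 GB → tape 1 (remaining 30 GB)
71 GB → tape 3 (remaining 44 GB)
63 GB → tape 5 (remaining 62 GB)
47 GB → tape 5 (remaining 15 GB)
36 GB → tape 3 (remaining 8 GB)
33 GB → tape 6 (remaining 101 GB)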